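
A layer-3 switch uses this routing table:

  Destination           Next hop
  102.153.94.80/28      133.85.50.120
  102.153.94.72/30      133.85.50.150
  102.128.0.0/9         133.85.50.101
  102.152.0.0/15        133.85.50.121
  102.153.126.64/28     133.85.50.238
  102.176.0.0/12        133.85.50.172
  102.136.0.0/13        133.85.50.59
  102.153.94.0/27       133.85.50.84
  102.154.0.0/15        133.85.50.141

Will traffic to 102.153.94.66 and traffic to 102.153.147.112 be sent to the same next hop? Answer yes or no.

102.153.94.66: longest match 102.152.0.0/15 -> 133.85.50.121
102.153.147.112: longest match 102.152.0.0/15 -> 133.85.50.121

yes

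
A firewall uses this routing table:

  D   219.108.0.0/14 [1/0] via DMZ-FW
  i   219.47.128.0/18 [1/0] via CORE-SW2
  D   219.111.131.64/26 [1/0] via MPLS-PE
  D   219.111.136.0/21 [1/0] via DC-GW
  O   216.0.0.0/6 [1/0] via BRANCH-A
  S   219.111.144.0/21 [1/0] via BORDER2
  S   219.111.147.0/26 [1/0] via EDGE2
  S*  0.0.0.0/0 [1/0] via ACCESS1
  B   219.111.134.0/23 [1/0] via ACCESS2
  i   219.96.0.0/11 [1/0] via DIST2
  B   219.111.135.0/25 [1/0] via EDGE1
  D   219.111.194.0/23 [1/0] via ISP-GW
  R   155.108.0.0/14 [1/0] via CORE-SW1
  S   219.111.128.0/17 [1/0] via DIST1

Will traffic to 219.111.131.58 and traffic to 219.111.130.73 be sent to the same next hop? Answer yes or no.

219.111.131.58: longest match 219.111.128.0/17 -> DIST1
219.111.130.73: longest match 219.111.128.0/17 -> DIST1

yes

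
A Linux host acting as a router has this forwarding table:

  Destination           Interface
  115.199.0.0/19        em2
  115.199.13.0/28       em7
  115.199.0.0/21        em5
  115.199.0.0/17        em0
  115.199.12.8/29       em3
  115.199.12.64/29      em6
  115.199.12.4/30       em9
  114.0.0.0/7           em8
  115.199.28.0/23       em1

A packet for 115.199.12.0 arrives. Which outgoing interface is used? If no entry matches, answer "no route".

Routes whose prefix contains 115.199.12.0:
  114.0.0.0/7 (114.0.0.0 - 115.255.255.255) -> em8
  115.199.0.0/17 (115.199.0.0 - 115.199.127.255) -> em0
  115.199.0.0/19 (115.199.0.0 - 115.199.31.255) -> em2
More-specific entries that do NOT match:
  115.199.12.4/30 (115.199.12.4 - 115.199.12.7) does not contain 115.199.12.0
  115.199.12.8/29 (115.199.12.8 - 115.199.12.15) does not contain 115.199.12.0
  115.199.12.64/29 (115.199.12.64 - 115.199.12.71) does not contain 115.199.12.0
  115.199.13.0/28 (115.199.13.0 - 115.199.13.15) does not contain 115.199.12.0
  115.199.28.0/23 (115.199.28.0 - 115.199.29.255) does not contain 115.199.12.0
  115.199.0.0/21 (115.199.0.0 - 115.199.7.255) does not contain 115.199.12.0
Longest matching prefix is /19 -> interface em2.

em2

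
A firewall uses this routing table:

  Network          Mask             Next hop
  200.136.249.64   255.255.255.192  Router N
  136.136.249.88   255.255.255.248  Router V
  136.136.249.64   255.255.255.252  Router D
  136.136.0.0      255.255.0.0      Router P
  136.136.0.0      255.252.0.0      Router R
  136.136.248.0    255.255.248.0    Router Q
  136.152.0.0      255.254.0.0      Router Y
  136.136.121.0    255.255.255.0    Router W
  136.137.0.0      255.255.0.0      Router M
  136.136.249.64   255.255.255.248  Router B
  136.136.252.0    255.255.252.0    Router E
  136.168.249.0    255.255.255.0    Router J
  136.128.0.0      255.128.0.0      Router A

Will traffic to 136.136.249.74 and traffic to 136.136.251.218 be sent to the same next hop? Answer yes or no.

136.136.249.74: longest match 136.136.248.0/21 -> Router Q
136.136.251.218: longest match 136.136.248.0/21 -> Router Q

yes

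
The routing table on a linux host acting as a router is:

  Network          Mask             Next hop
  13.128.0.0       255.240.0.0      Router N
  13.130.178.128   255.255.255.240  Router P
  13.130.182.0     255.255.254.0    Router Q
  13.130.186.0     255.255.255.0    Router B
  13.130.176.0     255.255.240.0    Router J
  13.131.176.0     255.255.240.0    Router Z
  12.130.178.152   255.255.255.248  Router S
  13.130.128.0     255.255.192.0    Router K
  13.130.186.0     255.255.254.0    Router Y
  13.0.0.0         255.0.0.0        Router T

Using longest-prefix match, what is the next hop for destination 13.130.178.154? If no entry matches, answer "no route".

Router J

Routes whose prefix contains 13.130.178.154:
  13.0.0.0/8 (13.0.0.0 - 13.255.255.255) -> Router T
  13.128.0.0/12 (13.128.0.0 - 13.143.255.255) -> Router N
  13.130.128.0/18 (13.130.128.0 - 13.130.191.255) -> Router K
  13.130.176.0/20 (13.130.176.0 - 13.130.191.255) -> Router J
More-specific entries that do NOT match:
  12.130.178.152/29 (12.130.178.152 - 12.130.178.159) does not contain 13.130.178.154
  13.130.178.128/28 (13.130.178.128 - 13.130.178.143) does not contain 13.130.178.154
  13.130.186.0/24 (13.130.186.0 - 13.130.186.255) does not contain 13.130.178.154
  13.130.182.0/23 (13.130.182.0 - 13.130.183.255) does not contain 13.130.178.154
  13.130.186.0/23 (13.130.186.0 - 13.130.187.255) does not contain 13.130.178.154
Longest matching prefix is /20 -> next hop Router J.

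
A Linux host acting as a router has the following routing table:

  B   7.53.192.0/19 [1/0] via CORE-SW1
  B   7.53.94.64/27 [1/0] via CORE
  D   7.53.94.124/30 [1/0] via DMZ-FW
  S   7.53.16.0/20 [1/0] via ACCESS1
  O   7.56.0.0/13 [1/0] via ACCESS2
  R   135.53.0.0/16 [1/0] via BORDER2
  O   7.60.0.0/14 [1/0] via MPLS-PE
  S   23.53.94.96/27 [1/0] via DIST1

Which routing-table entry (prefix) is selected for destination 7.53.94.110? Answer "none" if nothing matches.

none

7.53.94.110 is outside every listed prefix and there is no default route.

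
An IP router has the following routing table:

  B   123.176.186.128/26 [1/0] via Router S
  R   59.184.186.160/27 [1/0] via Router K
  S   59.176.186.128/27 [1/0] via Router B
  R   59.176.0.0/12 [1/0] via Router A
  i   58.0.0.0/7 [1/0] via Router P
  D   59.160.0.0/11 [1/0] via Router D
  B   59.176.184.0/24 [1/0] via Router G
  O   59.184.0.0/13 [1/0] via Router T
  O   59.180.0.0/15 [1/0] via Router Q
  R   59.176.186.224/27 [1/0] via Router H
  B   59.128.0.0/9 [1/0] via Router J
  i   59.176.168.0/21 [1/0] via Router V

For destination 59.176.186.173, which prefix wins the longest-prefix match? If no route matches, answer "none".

Entries matching 59.176.186.173:
  58.0.0.0/7 (58.0.0.0 - 59.255.255.255)
  59.128.0.0/9 (59.128.0.0 - 59.255.255.255)
  59.160.0.0/11 (59.160.0.0 - 59.191.255.255)
  59.176.0.0/12 (59.176.0.0 - 59.191.255.255)
Most specific is 59.176.0.0/12.

59.176.0.0/12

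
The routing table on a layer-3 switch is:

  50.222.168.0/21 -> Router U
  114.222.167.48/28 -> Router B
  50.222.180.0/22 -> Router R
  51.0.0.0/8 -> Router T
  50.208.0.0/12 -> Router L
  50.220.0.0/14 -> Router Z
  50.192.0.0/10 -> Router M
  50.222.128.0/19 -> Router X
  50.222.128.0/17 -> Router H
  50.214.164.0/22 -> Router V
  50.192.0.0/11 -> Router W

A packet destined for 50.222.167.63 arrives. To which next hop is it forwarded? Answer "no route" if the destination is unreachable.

Routes whose prefix contains 50.222.167.63:
  50.192.0.0/10 (50.192.0.0 - 50.255.255.255) -> Router M
  50.192.0.0/11 (50.192.0.0 - 50.223.255.255) -> Router W
  50.208.0.0/12 (50.208.0.0 - 50.223.255.255) -> Router L
  50.220.0.0/14 (50.220.0.0 - 50.223.255.255) -> Router Z
  50.222.128.0/17 (50.222.128.0 - 50.222.255.255) -> Router H
More-specific entries that do NOT match:
  114.222.167.48/28 (114.222.167.48 - 114.222.167.63) does not contain 50.222.167.63
  50.222.180.0/22 (50.222.180.0 - 50.222.183.255) does not contain 50.222.167.63
  50.214.164.0/22 (50.214.164.0 - 50.214.167.255) does not contain 50.222.167.63
  50.222.168.0/21 (50.222.168.0 - 50.222.175.255) does not contain 50.222.167.63
  50.222.128.0/19 (50.222.128.0 - 50.222.159.255) does not contain 50.222.167.63
Longest matching prefix is /17 -> next hop Router H.

Router H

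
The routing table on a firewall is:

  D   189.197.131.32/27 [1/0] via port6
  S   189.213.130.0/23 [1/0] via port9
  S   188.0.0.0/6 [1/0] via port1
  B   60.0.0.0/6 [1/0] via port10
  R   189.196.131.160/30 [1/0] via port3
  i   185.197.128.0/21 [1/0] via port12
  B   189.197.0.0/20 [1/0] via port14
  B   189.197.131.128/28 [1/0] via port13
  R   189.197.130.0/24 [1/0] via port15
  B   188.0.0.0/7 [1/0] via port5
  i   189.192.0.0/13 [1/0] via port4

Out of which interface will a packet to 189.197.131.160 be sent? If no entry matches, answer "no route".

Routes whose prefix contains 189.197.131.160:
  188.0.0.0/6 (188.0.0.0 - 191.255.255.255) -> port1
  188.0.0.0/7 (188.0.0.0 - 189.255.255.255) -> port5
  189.192.0.0/13 (189.192.0.0 - 189.199.255.255) -> port4
More-specific entries that do NOT match:
  189.196.131.160/30 (189.196.131.160 - 189.196.131.163) does not contain 189.197.131.160
  189.197.131.128/28 (189.197.131.128 - 189.197.131.143) does not contain 189.197.131.160
  189.197.131.32/27 (189.197.131.32 - 189.197.131.63) does not contain 189.197.131.160
  189.197.130.0/24 (189.197.130.0 - 189.197.130.255) does not contain 189.197.131.160
  189.213.130.0/23 (189.213.130.0 - 189.213.131.255) does not contain 189.197.131.160
  185.197.128.0/21 (185.197.128.0 - 185.197.135.255) does not contain 189.197.131.160
  189.197.0.0/20 (189.197.0.0 - 189.197.15.255) does not contain 189.197.131.160
Longest matching prefix is /13 -> interface port4.

port4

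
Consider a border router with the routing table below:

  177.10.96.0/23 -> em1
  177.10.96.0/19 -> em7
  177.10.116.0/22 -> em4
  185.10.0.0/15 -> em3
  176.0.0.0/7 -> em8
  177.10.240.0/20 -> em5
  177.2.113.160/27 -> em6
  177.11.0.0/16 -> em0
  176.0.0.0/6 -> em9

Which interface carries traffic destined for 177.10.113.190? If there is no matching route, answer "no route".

Routes whose prefix contains 177.10.113.190:
  176.0.0.0/6 (176.0.0.0 - 179.255.255.255) -> em9
  176.0.0.0/7 (176.0.0.0 - 177.255.255.255) -> em8
  177.10.96.0/19 (177.10.96.0 - 177.10.127.255) -> em7
More-specific entries that do NOT match:
  177.2.113.160/27 (177.2.113.160 - 177.2.113.191) does not contain 177.10.113.190
  177.10.96.0/23 (177.10.96.0 - 177.10.97.255) does not contain 177.10.113.190
  177.10.116.0/22 (177.10.116.0 - 177.10.119.255) does not contain 177.10.113.190
  177.10.240.0/20 (177.10.240.0 - 177.10.255.255) does not contain 177.10.113.190
Longest matching prefix is /19 -> interface em7.

em7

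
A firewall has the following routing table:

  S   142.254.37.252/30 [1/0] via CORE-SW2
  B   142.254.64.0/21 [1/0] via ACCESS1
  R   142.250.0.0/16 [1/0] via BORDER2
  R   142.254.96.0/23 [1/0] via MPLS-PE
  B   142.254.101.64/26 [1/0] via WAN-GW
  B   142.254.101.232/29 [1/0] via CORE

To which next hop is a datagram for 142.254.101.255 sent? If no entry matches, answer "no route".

no route

No entry's prefix contains 142.254.101.255; there is no default route.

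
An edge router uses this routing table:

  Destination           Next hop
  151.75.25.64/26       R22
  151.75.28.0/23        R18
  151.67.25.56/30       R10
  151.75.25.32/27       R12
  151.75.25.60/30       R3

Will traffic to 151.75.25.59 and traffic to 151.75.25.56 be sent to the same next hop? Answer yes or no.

yes

151.75.25.59: longest match 151.75.25.32/27 -> R12
151.75.25.56: longest match 151.75.25.32/27 -> R12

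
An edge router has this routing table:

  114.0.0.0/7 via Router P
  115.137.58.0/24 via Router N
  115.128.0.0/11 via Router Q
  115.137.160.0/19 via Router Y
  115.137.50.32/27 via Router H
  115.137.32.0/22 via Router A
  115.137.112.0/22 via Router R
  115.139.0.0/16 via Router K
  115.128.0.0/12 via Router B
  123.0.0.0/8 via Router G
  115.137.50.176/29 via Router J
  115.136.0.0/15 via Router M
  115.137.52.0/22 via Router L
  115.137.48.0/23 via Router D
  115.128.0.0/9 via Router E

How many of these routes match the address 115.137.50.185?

5

Prefixes containing 115.137.50.185:
  114.0.0.0/7 (114.0.0.0 - 115.255.255.255)
  115.128.0.0/9 (115.128.0.0 - 115.255.255.255)
  115.128.0.0/11 (115.128.0.0 - 115.159.255.255)
  115.128.0.0/12 (115.128.0.0 - 115.143.255.255)
  115.136.0.0/15 (115.136.0.0 - 115.137.255.255)
Total matching entries: 5.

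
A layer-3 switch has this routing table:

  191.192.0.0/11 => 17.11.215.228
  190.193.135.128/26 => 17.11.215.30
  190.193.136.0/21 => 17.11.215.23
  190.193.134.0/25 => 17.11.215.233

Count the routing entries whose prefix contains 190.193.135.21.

0

No listed prefix contains 190.193.135.21.
Total matching entries: 0.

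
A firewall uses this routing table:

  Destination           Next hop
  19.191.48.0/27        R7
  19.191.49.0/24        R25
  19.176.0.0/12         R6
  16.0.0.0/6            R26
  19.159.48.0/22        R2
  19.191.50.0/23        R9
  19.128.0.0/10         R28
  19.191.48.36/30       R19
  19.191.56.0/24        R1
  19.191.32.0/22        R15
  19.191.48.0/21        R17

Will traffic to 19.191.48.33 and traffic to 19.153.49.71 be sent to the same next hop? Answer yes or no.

19.191.48.33: longest match 19.191.48.0/21 -> R17
19.153.49.71: longest match 19.128.0.0/10 -> R28

no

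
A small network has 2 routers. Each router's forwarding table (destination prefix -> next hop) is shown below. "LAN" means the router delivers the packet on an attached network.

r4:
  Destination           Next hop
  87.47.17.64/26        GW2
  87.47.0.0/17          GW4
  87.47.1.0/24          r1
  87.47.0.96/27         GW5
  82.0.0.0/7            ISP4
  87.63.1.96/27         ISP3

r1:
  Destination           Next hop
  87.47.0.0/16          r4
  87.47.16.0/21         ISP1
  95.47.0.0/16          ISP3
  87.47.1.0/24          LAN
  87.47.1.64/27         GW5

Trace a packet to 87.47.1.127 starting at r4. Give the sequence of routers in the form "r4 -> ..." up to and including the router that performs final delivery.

At r4: longest match for 87.47.1.127 is 87.47.1.0/24 -> r1
At r1: longest match for 87.47.1.127 is 87.47.1.0/24 -> LAN

r4 -> r1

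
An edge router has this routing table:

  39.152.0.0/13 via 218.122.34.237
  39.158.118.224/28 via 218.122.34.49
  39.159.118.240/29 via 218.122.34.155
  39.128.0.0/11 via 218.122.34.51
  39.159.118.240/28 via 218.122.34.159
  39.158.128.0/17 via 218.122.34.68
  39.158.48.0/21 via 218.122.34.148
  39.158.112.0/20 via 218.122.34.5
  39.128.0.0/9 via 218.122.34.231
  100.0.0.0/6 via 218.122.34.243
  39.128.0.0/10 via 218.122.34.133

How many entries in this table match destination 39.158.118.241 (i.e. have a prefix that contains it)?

Prefixes containing 39.158.118.241:
  39.128.0.0/9 (39.128.0.0 - 39.255.255.255)
  39.128.0.0/10 (39.128.0.0 - 39.191.255.255)
  39.128.0.0/11 (39.128.0.0 - 39.159.255.255)
  39.152.0.0/13 (39.152.0.0 - 39.159.255.255)
  39.158.112.0/20 (39.158.112.0 - 39.158.127.255)
Total matching entries: 5.

5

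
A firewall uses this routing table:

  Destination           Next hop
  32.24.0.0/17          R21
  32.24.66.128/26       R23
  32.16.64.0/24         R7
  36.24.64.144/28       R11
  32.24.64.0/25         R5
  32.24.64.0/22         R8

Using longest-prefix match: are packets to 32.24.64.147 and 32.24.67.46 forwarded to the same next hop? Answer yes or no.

yes

32.24.64.147: longest match 32.24.64.0/22 -> R8
32.24.67.46: longest match 32.24.64.0/22 -> R8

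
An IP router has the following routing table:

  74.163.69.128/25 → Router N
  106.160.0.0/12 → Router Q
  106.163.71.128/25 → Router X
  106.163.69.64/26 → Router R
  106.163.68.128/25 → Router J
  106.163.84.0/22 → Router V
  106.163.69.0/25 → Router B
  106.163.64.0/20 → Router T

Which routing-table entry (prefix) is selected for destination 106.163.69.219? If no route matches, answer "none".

Entries matching 106.163.69.219:
  106.160.0.0/12 (106.160.0.0 - 106.175.255.255)
  106.163.64.0/20 (106.163.64.0 - 106.163.79.255)
Most specific is 106.163.64.0/20.

106.163.64.0/20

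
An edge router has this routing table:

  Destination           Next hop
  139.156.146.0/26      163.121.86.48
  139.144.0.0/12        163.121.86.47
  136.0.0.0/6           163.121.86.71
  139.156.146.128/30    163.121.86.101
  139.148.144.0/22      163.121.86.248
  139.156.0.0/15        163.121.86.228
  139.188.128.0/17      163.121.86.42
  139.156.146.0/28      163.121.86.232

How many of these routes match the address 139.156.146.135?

3

Prefixes containing 139.156.146.135:
  136.0.0.0/6 (136.0.0.0 - 139.255.255.255)
  139.144.0.0/12 (139.144.0.0 - 139.159.255.255)
  139.156.0.0/15 (139.156.0.0 - 139.157.255.255)
Total matching entries: 3.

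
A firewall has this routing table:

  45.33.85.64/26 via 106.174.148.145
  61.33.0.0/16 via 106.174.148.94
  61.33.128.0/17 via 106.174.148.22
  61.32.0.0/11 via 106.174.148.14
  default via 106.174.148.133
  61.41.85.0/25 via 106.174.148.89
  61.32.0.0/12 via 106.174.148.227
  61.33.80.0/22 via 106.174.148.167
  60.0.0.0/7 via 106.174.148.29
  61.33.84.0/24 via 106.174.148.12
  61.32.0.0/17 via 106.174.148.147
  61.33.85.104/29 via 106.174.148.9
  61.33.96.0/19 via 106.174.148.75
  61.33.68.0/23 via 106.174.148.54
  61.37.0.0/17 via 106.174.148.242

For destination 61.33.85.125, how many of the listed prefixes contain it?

Prefixes containing 61.33.85.125:
  0.0.0.0/0 (default, matches everything)
  60.0.0.0/7 (60.0.0.0 - 61.255.255.255)
  61.32.0.0/11 (61.32.0.0 - 61.63.255.255)
  61.32.0.0/12 (61.32.0.0 - 61.47.255.255)
  61.33.0.0/16 (61.33.0.0 - 61.33.255.255)
Total matching entries: 5.

5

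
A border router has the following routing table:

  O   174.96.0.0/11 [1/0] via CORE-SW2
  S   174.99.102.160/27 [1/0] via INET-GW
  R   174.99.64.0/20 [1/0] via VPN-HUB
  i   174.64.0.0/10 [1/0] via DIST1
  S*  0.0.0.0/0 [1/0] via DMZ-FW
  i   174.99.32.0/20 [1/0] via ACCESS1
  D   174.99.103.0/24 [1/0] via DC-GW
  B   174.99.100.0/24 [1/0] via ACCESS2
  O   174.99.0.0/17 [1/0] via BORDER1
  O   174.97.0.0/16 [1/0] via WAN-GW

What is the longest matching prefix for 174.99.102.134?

174.99.0.0/17

Entries matching 174.99.102.134:
  0.0.0.0/0 (default, matches everything)
  174.64.0.0/10 (174.64.0.0 - 174.127.255.255)
  174.96.0.0/11 (174.96.0.0 - 174.127.255.255)
  174.99.0.0/17 (174.99.0.0 - 174.99.127.255)
Most specific is 174.99.0.0/17.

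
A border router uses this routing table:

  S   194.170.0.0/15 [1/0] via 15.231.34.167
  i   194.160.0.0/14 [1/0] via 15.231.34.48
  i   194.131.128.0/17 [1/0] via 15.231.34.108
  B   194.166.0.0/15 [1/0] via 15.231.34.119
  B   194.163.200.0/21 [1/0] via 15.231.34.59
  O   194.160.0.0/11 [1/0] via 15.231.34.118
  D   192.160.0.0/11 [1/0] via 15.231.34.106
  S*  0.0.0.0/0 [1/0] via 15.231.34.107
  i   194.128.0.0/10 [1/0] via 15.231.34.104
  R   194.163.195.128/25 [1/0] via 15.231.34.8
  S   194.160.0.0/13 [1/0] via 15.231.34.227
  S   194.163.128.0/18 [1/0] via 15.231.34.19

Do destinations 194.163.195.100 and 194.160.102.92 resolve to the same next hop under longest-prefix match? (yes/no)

yes

194.163.195.100: longest match 194.160.0.0/14 -> 15.231.34.48
194.160.102.92: longest match 194.160.0.0/14 -> 15.231.34.48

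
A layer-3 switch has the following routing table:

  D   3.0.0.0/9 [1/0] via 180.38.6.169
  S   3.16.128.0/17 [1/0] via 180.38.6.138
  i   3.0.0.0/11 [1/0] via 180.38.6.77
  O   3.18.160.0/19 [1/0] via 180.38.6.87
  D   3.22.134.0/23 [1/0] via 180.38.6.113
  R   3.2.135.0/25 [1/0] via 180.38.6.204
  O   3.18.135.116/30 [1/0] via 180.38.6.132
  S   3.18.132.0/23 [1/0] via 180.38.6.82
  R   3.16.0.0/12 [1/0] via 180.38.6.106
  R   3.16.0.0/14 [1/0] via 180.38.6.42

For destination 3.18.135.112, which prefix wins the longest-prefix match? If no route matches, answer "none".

3.16.0.0/14

Entries matching 3.18.135.112:
  3.0.0.0/9 (3.0.0.0 - 3.127.255.255)
  3.0.0.0/11 (3.0.0.0 - 3.31.255.255)
  3.16.0.0/12 (3.16.0.0 - 3.31.255.255)
  3.16.0.0/14 (3.16.0.0 - 3.19.255.255)
Most specific is 3.16.0.0/14.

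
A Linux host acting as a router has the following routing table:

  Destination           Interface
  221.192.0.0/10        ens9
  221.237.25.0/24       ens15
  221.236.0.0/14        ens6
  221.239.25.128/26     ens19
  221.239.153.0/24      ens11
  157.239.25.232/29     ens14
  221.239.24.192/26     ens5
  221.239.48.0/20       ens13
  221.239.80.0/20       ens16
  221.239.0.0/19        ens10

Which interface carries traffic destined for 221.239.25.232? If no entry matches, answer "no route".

Routes whose prefix contains 221.239.25.232:
  221.192.0.0/10 (221.192.0.0 - 221.255.255.255) -> ens9
  221.236.0.0/14 (221.236.0.0 - 221.239.255.255) -> ens6
  221.239.0.0/19 (221.239.0.0 - 221.239.31.255) -> ens10
More-specific entries that do NOT match:
  157.239.25.232/29 (157.239.25.232 - 157.239.25.239) does not contain 221.239.25.232
  221.239.25.128/26 (221.239.25.128 - 221.239.25.191) does not contain 221.239.25.232
  221.239.24.192/26 (221.239.24.192 - 221.239.24.255) does not contain 221.239.25.232
  221.237.25.0/24 (221.237.25.0 - 221.237.25.255) does not contain 221.239.25.232
  221.239.153.0/24 (221.239.153.0 - 221.239.153.255) does not contain 221.239.25.232
  221.239.48.0/20 (221.239.48.0 - 221.239.63.255) does not contain 221.239.25.232
  221.239.80.0/20 (221.239.80.0 - 221.239.95.255) does not contain 221.239.25.232
Longest matching prefix is /19 -> interface ens10.

ens10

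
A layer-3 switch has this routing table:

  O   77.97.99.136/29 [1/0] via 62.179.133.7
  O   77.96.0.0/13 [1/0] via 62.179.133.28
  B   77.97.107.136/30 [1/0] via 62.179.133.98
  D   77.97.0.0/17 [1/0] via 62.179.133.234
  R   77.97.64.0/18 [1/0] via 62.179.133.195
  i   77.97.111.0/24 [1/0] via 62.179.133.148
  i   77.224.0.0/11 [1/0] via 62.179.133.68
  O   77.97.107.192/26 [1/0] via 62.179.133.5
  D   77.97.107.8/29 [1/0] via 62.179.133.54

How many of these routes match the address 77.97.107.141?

Prefixes containing 77.97.107.141:
  77.96.0.0/13 (77.96.0.0 - 77.103.255.255)
  77.97.0.0/17 (77.97.0.0 - 77.97.127.255)
  77.97.64.0/18 (77.97.64.0 - 77.97.127.255)
Total matching entries: 3.

3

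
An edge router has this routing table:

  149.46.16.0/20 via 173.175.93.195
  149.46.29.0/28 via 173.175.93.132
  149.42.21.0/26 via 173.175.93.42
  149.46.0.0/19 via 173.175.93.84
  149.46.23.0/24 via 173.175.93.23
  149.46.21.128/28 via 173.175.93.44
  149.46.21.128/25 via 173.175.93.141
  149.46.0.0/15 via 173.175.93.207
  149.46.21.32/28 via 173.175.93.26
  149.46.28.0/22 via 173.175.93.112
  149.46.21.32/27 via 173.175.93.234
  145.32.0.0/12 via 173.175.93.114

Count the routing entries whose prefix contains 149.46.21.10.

3

Prefixes containing 149.46.21.10:
  149.46.0.0/15 (149.46.0.0 - 149.47.255.255)
  149.46.0.0/19 (149.46.0.0 - 149.46.31.255)
  149.46.16.0/20 (149.46.16.0 - 149.46.31.255)
Total matching entries: 3.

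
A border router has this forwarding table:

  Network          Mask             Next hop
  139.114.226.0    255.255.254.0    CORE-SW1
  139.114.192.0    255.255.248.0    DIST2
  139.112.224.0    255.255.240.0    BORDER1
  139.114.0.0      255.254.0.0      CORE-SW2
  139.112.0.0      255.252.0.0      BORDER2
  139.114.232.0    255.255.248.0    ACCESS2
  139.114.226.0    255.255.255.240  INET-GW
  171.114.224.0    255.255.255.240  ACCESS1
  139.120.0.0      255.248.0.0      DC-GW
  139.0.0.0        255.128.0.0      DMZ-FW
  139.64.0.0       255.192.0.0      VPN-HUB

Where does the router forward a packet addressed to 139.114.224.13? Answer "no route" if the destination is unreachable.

Routes whose prefix contains 139.114.224.13:
  139.0.0.0/9 (139.0.0.0 - 139.127.255.255) -> DMZ-FW
  139.64.0.0/10 (139.64.0.0 - 139.127.255.255) -> VPN-HUB
  139.112.0.0/14 (139.112.0.0 - 139.115.255.255) -> BORDER2
  139.114.0.0/15 (139.114.0.0 - 139.115.255.255) -> CORE-SW2
More-specific entries that do NOT match:
  139.114.226.0/28 (139.114.226.0 - 139.114.226.15) does not contain 139.114.224.13
  171.114.224.0/28 (171.114.224.0 - 171.114.224.15) does not contain 139.114.224.13
  139.114.226.0/23 (139.114.226.0 - 139.114.227.255) does not contain 139.114.224.13
  139.114.192.0/21 (139.114.192.0 - 139.114.199.255) does not contain 139.114.224.13
  139.114.232.0/21 (139.114.232.0 - 139.114.239.255) does not contain 139.114.224.13
  139.112.224.0/20 (139.112.224.0 - 139.112.239.255) does not contain 139.114.224.13
Longest matching prefix is /15 -> next hop CORE-SW2.

CORE-SW2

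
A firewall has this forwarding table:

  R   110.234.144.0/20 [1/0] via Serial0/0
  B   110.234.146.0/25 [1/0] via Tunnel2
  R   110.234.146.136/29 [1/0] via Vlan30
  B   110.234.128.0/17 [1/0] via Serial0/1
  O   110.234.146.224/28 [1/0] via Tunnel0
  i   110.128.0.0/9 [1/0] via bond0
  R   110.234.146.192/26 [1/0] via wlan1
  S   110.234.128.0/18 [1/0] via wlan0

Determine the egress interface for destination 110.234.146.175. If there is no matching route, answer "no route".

Routes whose prefix contains 110.234.146.175:
  110.128.0.0/9 (110.128.0.0 - 110.255.255.255) -> bond0
  110.234.128.0/17 (110.234.128.0 - 110.234.255.255) -> Serial0/1
  110.234.128.0/18 (110.234.128.0 - 110.234.191.255) -> wlan0
  110.234.144.0/20 (110.234.144.0 - 110.234.159.255) -> Serial0/0
More-specific entries that do NOT match:
  110.234.146.136/29 (110.234.146.136 - 110.234.146.143) does not contain 110.234.146.175
  110.234.146.224/28 (110.234.146.224 - 110.234.146.239) does not contain 110.234.146.175
  110.234.146.192/26 (110.234.146.192 - 110.234.146.255) does not contain 110.234.146.175
  110.234.146.0/25 (110.234.146.0 - 110.234.146.127) does not contain 110.234.146.175
Longest matching prefix is /20 -> interface Serial0/0.

Serial0/0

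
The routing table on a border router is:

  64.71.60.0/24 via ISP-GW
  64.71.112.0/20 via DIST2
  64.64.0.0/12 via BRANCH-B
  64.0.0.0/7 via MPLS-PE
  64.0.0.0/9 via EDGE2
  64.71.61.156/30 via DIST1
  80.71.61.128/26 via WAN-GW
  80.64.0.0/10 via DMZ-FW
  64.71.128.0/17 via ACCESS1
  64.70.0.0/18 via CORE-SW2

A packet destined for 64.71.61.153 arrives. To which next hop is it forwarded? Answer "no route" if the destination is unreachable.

Routes whose prefix contains 64.71.61.153:
  64.0.0.0/7 (64.0.0.0 - 65.255.255.255) -> MPLS-PE
  64.0.0.0/9 (64.0.0.0 - 64.127.255.255) -> EDGE2
  64.64.0.0/12 (64.64.0.0 - 64.79.255.255) -> BRANCH-B
More-specific entries that do NOT match:
  64.71.61.156/30 (64.71.61.156 - 64.71.61.159) does not contain 64.71.61.153
  80.71.61.128/26 (80.71.61.128 - 80.71.61.191) does not contain 64.71.61.153
  64.71.60.0/24 (64.71.60.0 - 64.71.60.255) does not contain 64.71.61.153
  64.71.112.0/20 (64.71.112.0 - 64.71.127.255) does not contain 64.71.61.153
  64.70.0.0/18 (64.70.0.0 - 64.70.63.255) does not contain 64.71.61.153
  64.71.128.0/17 (64.71.128.0 - 64.71.255.255) does not contain 64.71.61.153
Longest matching prefix is /12 -> next hop BRANCH-B.

BRANCH-B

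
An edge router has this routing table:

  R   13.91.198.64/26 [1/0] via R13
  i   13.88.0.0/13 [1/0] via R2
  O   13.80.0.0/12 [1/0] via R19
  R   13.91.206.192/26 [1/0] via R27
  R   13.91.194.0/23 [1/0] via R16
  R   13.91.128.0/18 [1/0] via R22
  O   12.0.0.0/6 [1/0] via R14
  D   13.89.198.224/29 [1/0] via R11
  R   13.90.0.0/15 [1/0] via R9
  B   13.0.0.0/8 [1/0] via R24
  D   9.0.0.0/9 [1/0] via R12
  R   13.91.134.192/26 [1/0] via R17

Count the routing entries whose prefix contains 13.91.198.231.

Prefixes containing 13.91.198.231:
  12.0.0.0/6 (12.0.0.0 - 15.255.255.255)
  13.0.0.0/8 (13.0.0.0 - 13.255.255.255)
  13.80.0.0/12 (13.80.0.0 - 13.95.255.255)
  13.88.0.0/13 (13.88.0.0 - 13.95.255.255)
  13.90.0.0/15 (13.90.0.0 - 13.91.255.255)
Total matching entries: 5.

5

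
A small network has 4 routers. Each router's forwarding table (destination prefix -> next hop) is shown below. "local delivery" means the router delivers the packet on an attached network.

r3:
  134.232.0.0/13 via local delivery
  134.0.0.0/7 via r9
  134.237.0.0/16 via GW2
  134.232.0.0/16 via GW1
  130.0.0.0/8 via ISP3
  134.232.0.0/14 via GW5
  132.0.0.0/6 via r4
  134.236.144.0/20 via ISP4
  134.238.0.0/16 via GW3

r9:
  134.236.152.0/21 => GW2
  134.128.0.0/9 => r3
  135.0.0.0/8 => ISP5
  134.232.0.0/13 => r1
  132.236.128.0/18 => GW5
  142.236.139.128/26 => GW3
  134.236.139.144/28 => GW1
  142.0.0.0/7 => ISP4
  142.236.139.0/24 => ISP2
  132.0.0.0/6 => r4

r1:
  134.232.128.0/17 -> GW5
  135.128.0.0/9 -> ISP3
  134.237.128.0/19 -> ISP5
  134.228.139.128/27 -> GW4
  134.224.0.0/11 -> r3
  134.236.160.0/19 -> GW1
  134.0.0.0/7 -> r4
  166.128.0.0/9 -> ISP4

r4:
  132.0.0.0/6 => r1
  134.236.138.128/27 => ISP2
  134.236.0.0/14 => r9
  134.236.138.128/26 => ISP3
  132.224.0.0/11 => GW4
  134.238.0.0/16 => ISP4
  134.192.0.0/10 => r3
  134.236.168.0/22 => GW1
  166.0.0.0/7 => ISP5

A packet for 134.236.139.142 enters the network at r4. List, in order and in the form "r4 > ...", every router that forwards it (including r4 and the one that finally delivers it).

At r4: longest match for 134.236.139.142 is 134.236.0.0/14 -> r9
At r9: longest match for 134.236.139.142 is 134.232.0.0/13 -> r1
At r1: longest match for 134.236.139.142 is 134.224.0.0/11 -> r3
At r3: longest match for 134.236.139.142 is 134.232.0.0/13 -> local delivery

r4 > r9 > r1 > r3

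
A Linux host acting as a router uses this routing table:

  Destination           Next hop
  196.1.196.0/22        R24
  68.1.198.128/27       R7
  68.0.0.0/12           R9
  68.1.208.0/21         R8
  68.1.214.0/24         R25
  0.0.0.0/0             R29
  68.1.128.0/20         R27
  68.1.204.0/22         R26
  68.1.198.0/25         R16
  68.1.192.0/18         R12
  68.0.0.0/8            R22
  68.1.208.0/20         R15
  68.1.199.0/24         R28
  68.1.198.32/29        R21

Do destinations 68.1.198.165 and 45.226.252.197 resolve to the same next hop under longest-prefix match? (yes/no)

no

68.1.198.165: longest match 68.1.192.0/18 -> R12
45.226.252.197: longest match 0.0.0.0/0 -> R29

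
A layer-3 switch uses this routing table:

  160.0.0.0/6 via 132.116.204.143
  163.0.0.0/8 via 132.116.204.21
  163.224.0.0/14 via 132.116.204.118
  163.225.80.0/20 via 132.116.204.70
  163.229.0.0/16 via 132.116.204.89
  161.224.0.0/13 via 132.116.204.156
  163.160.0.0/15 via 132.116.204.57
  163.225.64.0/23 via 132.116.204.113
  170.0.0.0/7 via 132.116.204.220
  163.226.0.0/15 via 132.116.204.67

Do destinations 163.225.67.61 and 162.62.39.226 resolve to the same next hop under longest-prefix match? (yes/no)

163.225.67.61: longest match 163.224.0.0/14 -> 132.116.204.118
162.62.39.226: longest match 160.0.0.0/6 -> 132.116.204.143

no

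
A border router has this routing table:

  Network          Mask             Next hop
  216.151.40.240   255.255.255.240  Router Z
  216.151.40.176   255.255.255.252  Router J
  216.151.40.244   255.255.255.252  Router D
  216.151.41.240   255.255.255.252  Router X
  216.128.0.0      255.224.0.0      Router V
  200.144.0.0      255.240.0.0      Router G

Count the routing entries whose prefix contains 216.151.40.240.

2

Prefixes containing 216.151.40.240:
  216.128.0.0/11 (216.128.0.0 - 216.159.255.255)
  216.151.40.240/28 (216.151.40.240 - 216.151.40.255)
Total matching entries: 2.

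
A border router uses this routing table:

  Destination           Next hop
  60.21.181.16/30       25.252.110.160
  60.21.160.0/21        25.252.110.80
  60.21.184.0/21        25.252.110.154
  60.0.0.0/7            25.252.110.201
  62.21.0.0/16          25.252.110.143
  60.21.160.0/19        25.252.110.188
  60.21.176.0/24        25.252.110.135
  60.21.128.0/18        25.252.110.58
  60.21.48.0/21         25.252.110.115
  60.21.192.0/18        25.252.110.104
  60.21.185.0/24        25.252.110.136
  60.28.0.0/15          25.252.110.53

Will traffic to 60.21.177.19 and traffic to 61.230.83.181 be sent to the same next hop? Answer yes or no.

no

60.21.177.19: longest match 60.21.160.0/19 -> 25.252.110.188
61.230.83.181: longest match 60.0.0.0/7 -> 25.252.110.201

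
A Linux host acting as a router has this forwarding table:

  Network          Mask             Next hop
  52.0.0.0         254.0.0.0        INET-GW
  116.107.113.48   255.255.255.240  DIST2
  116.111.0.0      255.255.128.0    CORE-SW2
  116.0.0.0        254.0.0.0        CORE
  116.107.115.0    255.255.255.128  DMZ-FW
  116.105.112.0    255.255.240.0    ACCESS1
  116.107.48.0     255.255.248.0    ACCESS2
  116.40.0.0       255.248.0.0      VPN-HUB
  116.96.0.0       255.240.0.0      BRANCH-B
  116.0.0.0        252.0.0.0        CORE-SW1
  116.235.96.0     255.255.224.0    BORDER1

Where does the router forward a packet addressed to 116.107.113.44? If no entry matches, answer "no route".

Routes whose prefix contains 116.107.113.44:
  116.0.0.0/6 (116.0.0.0 - 119.255.255.255) -> CORE-SW1
  116.0.0.0/7 (116.0.0.0 - 117.255.255.255) -> CORE
  116.96.0.0/12 (116.96.0.0 - 116.111.255.255) -> BRANCH-B
More-specific entries that do NOT match:
  116.107.113.48/28 (116.107.113.48 - 116.107.113.63) does not contain 116.107.113.44
  116.107.115.0/25 (116.107.115.0 - 116.107.115.127) does not contain 116.107.113.44
  116.107.48.0/21 (116.107.48.0 - 116.107.55.255) does not contain 116.107.113.44
  116.105.112.0/20 (116.105.112.0 - 116.105.127.255) does not contain 116.107.113.44
  116.235.96.0/19 (116.235.96.0 - 116.235.127.255) does not contain 116.107.113.44
  116.111.0.0/17 (116.111.0.0 - 116.111.127.255) does not contain 116.107.113.44
  116.40.0.0/13 (116.40.0.0 - 116.47.255.255) does not contain 116.107.113.44
Longest matching prefix is /12 -> next hop BRANCH-B.

BRANCH-B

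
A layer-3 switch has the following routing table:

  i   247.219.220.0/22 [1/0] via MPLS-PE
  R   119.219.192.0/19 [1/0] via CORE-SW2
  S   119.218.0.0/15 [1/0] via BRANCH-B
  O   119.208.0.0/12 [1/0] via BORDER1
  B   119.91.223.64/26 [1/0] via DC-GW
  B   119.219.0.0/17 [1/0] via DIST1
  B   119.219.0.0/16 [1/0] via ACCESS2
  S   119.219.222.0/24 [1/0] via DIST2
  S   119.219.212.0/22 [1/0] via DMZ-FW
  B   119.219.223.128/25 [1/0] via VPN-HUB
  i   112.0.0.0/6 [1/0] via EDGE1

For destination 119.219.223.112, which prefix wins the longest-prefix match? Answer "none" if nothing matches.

Entries matching 119.219.223.112:
  119.208.0.0/12 (119.208.0.0 - 119.223.255.255)
  119.218.0.0/15 (119.218.0.0 - 119.219.255.255)
  119.219.0.0/16 (119.219.0.0 - 119.219.255.255)
  119.219.192.0/19 (119.219.192.0 - 119.219.223.255)
Most specific is 119.219.192.0/19.

119.219.192.0/19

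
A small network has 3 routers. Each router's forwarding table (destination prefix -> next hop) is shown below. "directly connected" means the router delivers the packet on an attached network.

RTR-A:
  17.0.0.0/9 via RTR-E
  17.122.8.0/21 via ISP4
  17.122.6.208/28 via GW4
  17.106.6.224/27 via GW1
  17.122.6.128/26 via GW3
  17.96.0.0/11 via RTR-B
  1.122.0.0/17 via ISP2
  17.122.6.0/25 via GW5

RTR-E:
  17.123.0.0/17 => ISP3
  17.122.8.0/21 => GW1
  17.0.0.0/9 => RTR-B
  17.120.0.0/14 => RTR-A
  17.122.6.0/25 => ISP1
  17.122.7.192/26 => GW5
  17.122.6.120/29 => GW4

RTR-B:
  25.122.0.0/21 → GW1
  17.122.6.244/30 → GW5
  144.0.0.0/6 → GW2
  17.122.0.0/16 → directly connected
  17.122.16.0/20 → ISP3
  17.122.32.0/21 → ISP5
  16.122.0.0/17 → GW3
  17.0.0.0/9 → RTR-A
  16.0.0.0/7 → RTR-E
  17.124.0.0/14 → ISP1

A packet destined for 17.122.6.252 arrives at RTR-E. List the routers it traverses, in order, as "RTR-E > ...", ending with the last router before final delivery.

RTR-E > RTR-A > RTR-B

At RTR-E: longest match for 17.122.6.252 is 17.120.0.0/14 -> RTR-A
At RTR-A: longest match for 17.122.6.252 is 17.96.0.0/11 -> RTR-B
At RTR-B: longest match for 17.122.6.252 is 17.122.0.0/16 -> directly connected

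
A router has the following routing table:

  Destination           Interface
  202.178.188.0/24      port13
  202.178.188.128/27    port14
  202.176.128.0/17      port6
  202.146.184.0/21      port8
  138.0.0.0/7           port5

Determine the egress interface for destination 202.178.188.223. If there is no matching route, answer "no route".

Routes whose prefix contains 202.178.188.223:
  202.178.188.0/24 (202.178.188.0 - 202.178.188.255) -> port13
More-specific entries that do NOT match:
  202.178.188.128/27 (202.178.188.128 - 202.178.188.159) does not contain 202.178.188.223
Longest matching prefix is /24 -> interface port13.

port13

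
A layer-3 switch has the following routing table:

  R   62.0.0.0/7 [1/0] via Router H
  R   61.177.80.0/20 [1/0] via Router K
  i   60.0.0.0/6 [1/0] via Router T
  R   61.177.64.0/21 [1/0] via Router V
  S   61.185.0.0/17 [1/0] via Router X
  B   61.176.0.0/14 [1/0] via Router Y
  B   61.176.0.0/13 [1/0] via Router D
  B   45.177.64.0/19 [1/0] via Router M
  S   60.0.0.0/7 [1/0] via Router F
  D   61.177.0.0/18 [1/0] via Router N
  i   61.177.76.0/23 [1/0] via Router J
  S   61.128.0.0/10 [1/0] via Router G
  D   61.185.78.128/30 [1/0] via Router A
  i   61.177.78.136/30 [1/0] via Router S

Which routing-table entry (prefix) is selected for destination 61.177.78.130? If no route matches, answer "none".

Entries matching 61.177.78.130:
  60.0.0.0/6 (60.0.0.0 - 63.255.255.255)
  60.0.0.0/7 (60.0.0.0 - 61.255.255.255)
  61.128.0.0/10 (61.128.0.0 - 61.191.255.255)
  61.176.0.0/13 (61.176.0.0 - 61.183.255.255)
  61.176.0.0/14 (61.176.0.0 - 61.179.255.255)
Most specific is 61.176.0.0/14.

61.176.0.0/14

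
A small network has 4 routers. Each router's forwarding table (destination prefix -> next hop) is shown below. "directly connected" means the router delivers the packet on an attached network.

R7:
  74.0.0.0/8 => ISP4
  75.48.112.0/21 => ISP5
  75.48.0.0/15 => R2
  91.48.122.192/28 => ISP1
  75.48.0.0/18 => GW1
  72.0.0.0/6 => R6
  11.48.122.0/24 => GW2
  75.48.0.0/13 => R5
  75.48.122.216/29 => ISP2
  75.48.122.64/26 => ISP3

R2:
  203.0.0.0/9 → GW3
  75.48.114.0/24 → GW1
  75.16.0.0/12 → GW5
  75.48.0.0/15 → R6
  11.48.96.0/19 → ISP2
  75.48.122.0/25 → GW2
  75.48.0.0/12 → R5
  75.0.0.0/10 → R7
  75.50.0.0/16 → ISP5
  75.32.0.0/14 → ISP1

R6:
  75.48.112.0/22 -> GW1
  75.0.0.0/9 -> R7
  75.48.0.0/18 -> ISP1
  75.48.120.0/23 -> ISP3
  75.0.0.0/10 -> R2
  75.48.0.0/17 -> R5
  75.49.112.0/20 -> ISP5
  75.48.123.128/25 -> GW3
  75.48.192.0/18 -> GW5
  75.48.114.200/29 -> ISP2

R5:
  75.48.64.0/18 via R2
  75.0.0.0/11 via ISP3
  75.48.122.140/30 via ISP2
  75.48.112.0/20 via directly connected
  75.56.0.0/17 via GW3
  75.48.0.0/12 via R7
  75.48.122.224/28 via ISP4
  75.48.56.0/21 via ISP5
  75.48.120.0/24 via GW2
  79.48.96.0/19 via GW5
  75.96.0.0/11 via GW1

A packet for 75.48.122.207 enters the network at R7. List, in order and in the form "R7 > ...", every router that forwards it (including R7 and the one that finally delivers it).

At R7: longest match for 75.48.122.207 is 75.48.0.0/15 -> R2
At R2: longest match for 75.48.122.207 is 75.48.0.0/15 -> R6
At R6: longest match for 75.48.122.207 is 75.48.0.0/17 -> R5
At R5: longest match for 75.48.122.207 is 75.48.112.0/20 -> directly connected

R7 > R2 > R6 > R5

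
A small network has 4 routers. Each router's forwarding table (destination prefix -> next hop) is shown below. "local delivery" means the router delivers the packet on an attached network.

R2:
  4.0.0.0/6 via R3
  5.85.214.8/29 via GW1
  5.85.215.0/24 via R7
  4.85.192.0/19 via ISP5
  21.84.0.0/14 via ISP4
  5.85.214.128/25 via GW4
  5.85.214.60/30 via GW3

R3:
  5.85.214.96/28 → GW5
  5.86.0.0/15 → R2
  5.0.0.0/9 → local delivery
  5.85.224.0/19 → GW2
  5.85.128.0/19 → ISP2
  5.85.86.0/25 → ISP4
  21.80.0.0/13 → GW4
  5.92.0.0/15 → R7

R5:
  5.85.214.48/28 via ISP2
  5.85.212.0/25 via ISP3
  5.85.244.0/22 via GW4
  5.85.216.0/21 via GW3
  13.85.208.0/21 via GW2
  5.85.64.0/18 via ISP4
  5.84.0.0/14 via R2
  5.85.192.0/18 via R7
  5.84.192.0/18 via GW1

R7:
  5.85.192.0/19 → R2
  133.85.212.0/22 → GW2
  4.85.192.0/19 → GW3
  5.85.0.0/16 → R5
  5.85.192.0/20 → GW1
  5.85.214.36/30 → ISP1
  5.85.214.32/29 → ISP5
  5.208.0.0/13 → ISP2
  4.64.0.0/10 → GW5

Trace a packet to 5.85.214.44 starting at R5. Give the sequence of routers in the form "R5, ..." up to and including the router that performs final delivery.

R5, R7, R2, R3

At R5: longest match for 5.85.214.44 is 5.85.192.0/18 -> R7
At R7: longest match for 5.85.214.44 is 5.85.192.0/19 -> R2
At R2: longest match for 5.85.214.44 is 4.0.0.0/6 -> R3
At R3: longest match for 5.85.214.44 is 5.0.0.0/9 -> local delivery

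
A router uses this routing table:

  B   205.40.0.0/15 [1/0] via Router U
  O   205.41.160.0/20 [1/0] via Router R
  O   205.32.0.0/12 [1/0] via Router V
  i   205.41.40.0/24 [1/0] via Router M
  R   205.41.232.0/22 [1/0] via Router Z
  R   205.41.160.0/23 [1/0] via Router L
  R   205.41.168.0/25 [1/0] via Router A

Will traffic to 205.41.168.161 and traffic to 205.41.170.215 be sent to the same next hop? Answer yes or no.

yes

205.41.168.161: longest match 205.41.160.0/20 -> Router R
205.41.170.215: longest match 205.41.160.0/20 -> Router R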